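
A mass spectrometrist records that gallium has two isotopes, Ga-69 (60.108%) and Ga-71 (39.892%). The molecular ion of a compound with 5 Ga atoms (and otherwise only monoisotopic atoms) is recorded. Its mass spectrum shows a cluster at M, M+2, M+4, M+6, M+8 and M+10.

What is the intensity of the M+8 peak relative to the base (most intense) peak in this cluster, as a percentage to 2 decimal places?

Binomial terms of (0.60108 + 0.39892)^5: M 0.0785, M+2 0.2604, M+4 0.3456, M+6 0.2294, M+8 0.0761, M+10 0.0101 → M+4 is the base peak.
P(M+4) = C(5,2) × 0.60108^3 × 0.39892^2 = 10 × 0.2171685 × 0.15913717 = 0.345596 (base)
P(M+8) = C(5,4) × 0.60108^1 × 0.39892^4 = 5 × 0.60108 × 0.02532464 = 0.076111
Relative intensity = 0.076111 / 0.345596 × 100 = 22.02

22.02%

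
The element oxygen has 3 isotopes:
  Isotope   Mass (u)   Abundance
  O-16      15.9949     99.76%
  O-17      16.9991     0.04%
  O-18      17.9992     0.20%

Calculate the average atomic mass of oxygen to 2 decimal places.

16.00 u

The abundance-weighted mean is 0.9976 × 15.9949 + 0.0004 × 16.9991 + 0.0020 × 17.9992
= 15.95651 + 0.00680 + 0.03600 = 15.99931 u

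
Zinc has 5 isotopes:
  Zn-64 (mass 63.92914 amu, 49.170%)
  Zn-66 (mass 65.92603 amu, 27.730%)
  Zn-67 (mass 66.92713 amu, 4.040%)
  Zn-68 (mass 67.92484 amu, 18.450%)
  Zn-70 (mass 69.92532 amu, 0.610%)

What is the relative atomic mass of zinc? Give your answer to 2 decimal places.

The abundance-weighted mean is 0.49170 × 63.92914 + 0.27730 × 65.92603 + 0.04040 × 66.92713 + 0.18450 × 67.92484 + 0.00610 × 69.92532
= 31.433958 + 18.281288 + 2.703856 + 12.532133 + 0.426544 = 65.377779 amu

65.38 amu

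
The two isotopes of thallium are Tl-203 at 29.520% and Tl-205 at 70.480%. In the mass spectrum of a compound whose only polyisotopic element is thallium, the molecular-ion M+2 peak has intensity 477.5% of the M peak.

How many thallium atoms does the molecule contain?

2

The M+2/M ratio from n Tl atoms is n · q/p = n · 0.70480/0.29520.
n = 4.775 × 0.29520/0.70480 = 2.00 ≈ 2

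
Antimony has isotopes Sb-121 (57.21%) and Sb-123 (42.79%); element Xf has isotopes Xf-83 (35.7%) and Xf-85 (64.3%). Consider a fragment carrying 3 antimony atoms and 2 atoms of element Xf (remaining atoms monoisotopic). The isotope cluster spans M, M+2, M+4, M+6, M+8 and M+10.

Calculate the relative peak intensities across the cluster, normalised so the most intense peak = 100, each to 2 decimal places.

Antimony pattern (n=3): 0.18724742 : 0.42015297 : 0.3142518 : 0.07834781
Element Xf pattern (n=2): 0.127449 : 0.459102 : 0.413449
Convolve the two distributions (both contribute in 2-u steps):
  M: 0.18724742×0.127449 = 0.023864
  M+2: 0.18724742×0.459102 + 0.42015297×0.127449 = 0.139514
  M+4: 0.18724742×0.413449 + 0.42015297×0.459102 + 0.3142518×0.127449 = 0.310361
  M+6: 0.42015297×0.413449 + 0.3142518×0.459102 + 0.07834781×0.127449 = 0.327971
  M+8: 0.3142518×0.413449 + 0.07834781×0.459102 = 0.165897
  M+10: 0.07834781×0.413449 = 0.032393
Scale to base peak (0.327971) = 100: 7.28 : 42.54 : 94.63 : 100.00 : 50.58 : 9.88

7.28 : 42.54 : 94.63 : 100.00 : 50.58 : 9.88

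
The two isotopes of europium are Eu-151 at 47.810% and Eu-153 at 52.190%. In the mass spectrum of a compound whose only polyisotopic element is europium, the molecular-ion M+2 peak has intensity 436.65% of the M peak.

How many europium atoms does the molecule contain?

4

For n independent Eu atoms, I(M+2)/I(M) = n · (abundance Eu-153) / (abundance Eu-151) = n · 0.52190/0.47810.
n = 4.3665 × 0.47810/0.52190 = 4.00 ≈ 4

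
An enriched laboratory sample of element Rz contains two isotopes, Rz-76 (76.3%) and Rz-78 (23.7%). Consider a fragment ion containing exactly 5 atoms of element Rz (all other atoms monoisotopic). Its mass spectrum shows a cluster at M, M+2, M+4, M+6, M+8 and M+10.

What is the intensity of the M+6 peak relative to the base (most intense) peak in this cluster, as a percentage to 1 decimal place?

Term probabilities: M 0.2586, M+2 0.4016, M+4 0.2495, M+6 0.0775, M+8 0.0120, M+10 0.0007. Base peak = M+2.
P(M+2) = C(5,1) × 0.763^4 × 0.237^1 = 5 × 0.33892074 × 0.2370 = 0.401621 (base)
P(M+6) = C(5,3) × 0.763^2 × 0.237^3 = 10 × 0.582169 × 0.01331205 = 0.077499
Relative intensity = 0.077499 / 0.401621 × 100 = 19.3

19.3%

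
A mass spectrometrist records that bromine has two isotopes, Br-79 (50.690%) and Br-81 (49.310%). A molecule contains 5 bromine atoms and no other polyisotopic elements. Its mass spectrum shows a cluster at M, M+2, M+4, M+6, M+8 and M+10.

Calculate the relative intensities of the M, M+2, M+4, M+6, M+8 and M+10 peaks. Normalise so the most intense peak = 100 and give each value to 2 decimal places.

10.57 : 51.40 : 100.00 : 97.28 : 47.31 : 9.21

The 5 Br atoms are independent, so intensities follow the terms of (0.50690 + 0.49310)^5.
P(M) = 0.50690^5 = 0.033467
P(M+2) = 5 × 0.50690^4 × 0.49310^1 = 0.162777
P(M+4) = 10 × 0.50690^3 × 0.49310^2 = 0.316692
P(M+6) = 10 × 0.50690^2 × 0.49310^3 = 0.308070
P(M+8) = 5 × 0.50690^1 × 0.49310^4 = 0.149842
P(M+10) = 0.49310^5 = 0.029152
The M+4 peak is largest (0.316692); scaling to 100 gives 10.57 : 51.40 : 100.00 : 97.28 : 47.31 : 9.21.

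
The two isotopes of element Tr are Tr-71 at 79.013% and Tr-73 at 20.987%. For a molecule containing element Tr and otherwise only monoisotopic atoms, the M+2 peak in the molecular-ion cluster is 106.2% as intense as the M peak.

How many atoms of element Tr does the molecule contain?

The M+2/M ratio from n Tr atoms is n · q/p = n · 0.20987/0.79013.
n = 1.062 × 0.79013/0.20987 = 4.00 ≈ 4

4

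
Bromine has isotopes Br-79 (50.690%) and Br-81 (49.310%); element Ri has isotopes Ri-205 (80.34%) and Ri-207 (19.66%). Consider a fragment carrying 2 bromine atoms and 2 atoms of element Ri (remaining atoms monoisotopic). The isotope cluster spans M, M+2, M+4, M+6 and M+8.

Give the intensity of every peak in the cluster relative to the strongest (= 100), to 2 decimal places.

Bromine pattern (n=2): 0.25694761 : 0.49990478 : 0.24314761
Element Ri pattern (n=2): 0.64545156 : 0.31589688 : 0.03865156
Convolve the two distributions (both contribute in 2-u steps):
  M: 0.25694761×0.64545156 = 0.165847
  M+2: 0.25694761×0.31589688 + 0.49990478×0.64545156 = 0.403833
  M+4: 0.25694761×0.03865156 + 0.49990478×0.31589688 + 0.24314761×0.64545156 = 0.324790
  M+6: 0.49990478×0.03865156 + 0.24314761×0.31589688 = 0.096132
  M+8: 0.24314761×0.03865156 = 0.009398
Scale to base peak (0.403833) = 100: 41.07 : 100.00 : 80.43 : 23.80 : 2.33

41.07 : 100.00 : 80.43 : 23.80 : 2.33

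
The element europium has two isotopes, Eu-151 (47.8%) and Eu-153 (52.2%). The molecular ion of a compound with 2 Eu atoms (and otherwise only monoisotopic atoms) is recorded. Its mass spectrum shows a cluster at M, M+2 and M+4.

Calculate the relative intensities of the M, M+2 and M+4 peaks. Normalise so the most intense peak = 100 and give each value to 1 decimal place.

45.8 : 100.0 : 54.6

Each Eu atom is independently Eu-151 (p = 0.478) or Eu-153 (q = 0.522); the cluster is the binomial expansion (p + q)^2.
P(M) = 0.478^2 = 0.228484
P(M+2) = 2 × 0.478^1 × 0.522^1 = 0.499032
P(M+4) = 0.522^2 = 0.272484
The M+2 peak is largest (0.499032); scaling to 100 gives 45.8 : 100.0 : 54.6.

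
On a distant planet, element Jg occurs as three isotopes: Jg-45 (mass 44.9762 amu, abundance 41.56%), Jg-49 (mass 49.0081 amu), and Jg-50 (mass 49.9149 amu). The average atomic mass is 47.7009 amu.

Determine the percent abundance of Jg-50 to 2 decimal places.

40.63%

The remaining 58.44% is split between Jg-49 (fraction x) and Jg-50 (fraction 0.5844 − x).
Substituting: 49.0081x + 49.9149(0.5844 − x) = 29.00879128
(49.0081 − 49.9149)x = -0.16147628  ⇒  x = 0.17807, y = 0.40633
Jg-49: 17.81%, Jg-50: 40.63%.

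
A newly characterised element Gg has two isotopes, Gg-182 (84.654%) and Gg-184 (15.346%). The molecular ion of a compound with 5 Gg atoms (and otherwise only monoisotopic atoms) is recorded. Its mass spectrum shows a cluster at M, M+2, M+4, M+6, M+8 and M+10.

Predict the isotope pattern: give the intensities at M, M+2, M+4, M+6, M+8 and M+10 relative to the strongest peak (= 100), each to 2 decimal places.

Expanding (0.84654 + 0.15346)^5:
P(M) = 0.84654^5 = 0.434748
P(M+2) = 5 × 0.84654^4 × 0.15346^1 = 0.394053
P(M+4) = 10 × 0.84654^3 × 0.15346^2 = 0.142867
P(M+6) = 10 × 0.84654^2 × 0.15346^3 = 0.025899
P(M+8) = 5 × 0.84654^1 × 0.15346^4 = 0.002347
P(M+10) = 0.15346^5 = 0.000085
The M peak is largest (0.434748); scaling to 100 gives 100.00 : 90.64 : 32.86 : 5.96 : 0.54 : 0.02.

100.00 : 90.64 : 32.86 : 5.96 : 0.54 : 0.02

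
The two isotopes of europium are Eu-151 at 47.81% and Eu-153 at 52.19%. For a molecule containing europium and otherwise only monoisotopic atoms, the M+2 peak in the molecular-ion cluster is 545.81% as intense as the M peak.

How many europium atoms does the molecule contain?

5

With n Eu atoms, P(M+2)/P(M) = C(n,1)·p^(n−1)q / p^n = n·q/p = n · 0.5219/0.4781.
n = 5.4581 × 0.4781/0.5219 = 5.00 ≈ 5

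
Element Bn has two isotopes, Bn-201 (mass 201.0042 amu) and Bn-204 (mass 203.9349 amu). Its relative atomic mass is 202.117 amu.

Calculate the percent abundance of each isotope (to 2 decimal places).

With x = fraction of Bn-201 (so Bn-204 is 1 − x):
201.0042·x + 203.9349·(1 − x) = 202.117
(201.0042 − 203.9349)·x = 202.117 − 203.9349
x = -1.8179 / -2.9307 = 0.62030 → 62.03% Bn-201, 37.97% Bn-204.

Bn-201: 62.03%, Bn-204: 37.97%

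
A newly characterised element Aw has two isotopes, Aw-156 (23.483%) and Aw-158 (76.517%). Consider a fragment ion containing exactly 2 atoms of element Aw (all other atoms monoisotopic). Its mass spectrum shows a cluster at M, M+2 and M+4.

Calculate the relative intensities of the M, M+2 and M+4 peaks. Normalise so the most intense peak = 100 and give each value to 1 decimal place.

9.4 : 61.4 : 100.0

Each Aw atom is independently Aw-156 (p = 0.23483) or Aw-158 (q = 0.76517); the cluster is the binomial expansion (p + q)^2.
P(M) = 0.23483^2 = 0.055145
P(M+2) = 2 × 0.23483^1 × 0.76517^1 = 0.359370
P(M+4) = 0.76517^2 = 0.585485
The M+4 peak is largest (0.585485); scaling to 100 gives 9.4 : 61.4 : 100.0.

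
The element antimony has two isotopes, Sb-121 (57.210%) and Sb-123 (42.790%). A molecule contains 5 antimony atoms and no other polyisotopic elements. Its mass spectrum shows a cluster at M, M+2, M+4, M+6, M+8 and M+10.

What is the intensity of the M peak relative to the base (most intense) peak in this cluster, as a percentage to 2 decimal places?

Binomial terms of (0.57210 + 0.42790)^5: M 0.0613, M+2 0.2292, M+4 0.3428, M+6 0.2564, M+8 0.0959, M+10 0.0143 → M+4 is the base peak.
P(M+4) = C(5,2) × 0.57210^3 × 0.42790^2 = 10 × 0.18724742 × 0.18309841 = 0.342847 (base)
P(M) = C(5,0) × 0.57210^5 × 0.42790^0 = 1 × 0.06128578 × 1.0000 = 0.061286
Relative intensity = 0.061286 / 0.342847 × 100 = 17.88

17.88%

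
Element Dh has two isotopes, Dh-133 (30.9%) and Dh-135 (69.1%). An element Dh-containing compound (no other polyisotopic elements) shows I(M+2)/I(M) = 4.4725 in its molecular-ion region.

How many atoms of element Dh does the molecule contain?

With n Dh atoms, P(M+2)/P(M) = C(n,1)·p^(n−1)q / p^n = n·q/p = n · 0.691/0.309.
n = 4.4725 × 0.309/0.691 = 2.00 ≈ 2

2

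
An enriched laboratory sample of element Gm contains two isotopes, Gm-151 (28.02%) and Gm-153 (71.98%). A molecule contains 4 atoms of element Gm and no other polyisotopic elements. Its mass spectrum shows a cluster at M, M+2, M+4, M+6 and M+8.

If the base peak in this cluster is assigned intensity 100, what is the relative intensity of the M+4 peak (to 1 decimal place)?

58.4

Binomial terms of (0.2802 + 0.7198)^4: M 0.0062, M+2 0.0633, M+4 0.2441, M+6 0.4180, M+8 0.2684 → M+6 is the base peak.
P(M+6) = C(4,3) × 0.2802^1 × 0.7198^3 = 4 × 0.2802 × 0.37293705 = 0.417988 (base)
P(M+4) = C(4,2) × 0.2802^2 × 0.7198^2 = 6 × 0.07851204 × 0.51811204 = 0.244068
Relative intensity = 0.244068 / 0.417988 × 100 = 58.4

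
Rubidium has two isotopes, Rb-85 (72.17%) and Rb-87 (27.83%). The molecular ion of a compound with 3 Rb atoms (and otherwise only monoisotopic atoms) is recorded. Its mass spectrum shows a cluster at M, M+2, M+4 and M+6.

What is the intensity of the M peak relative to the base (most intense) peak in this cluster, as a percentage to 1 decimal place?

Binomial terms of (0.7217 + 0.2783)^3: M 0.3759, M+2 0.4349, M+4 0.1677, M+6 0.0216 → M+2 is the base peak.
P(M+2) = C(3,1) × 0.7217^2 × 0.2783^1 = 3 × 0.52085089 × 0.2783 = 0.434858 (base)
P(M) = C(3,0) × 0.7217^3 × 0.2783^0 = 1 × 0.37589809 × 1.0000 = 0.375898
Relative intensity = 0.375898 / 0.434858 × 100 = 86.4

86.4%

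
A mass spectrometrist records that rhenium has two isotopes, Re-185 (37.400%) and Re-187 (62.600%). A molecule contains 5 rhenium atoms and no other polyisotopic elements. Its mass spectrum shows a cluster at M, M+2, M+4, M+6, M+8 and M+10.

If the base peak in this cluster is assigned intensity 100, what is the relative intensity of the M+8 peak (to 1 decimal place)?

Term probabilities: M 0.0073, M+2 0.0612, M+4 0.2050, M+6 0.3431, M+8 0.2872, M+10 0.0961. Base peak = M+6.
P(M+6) = C(5,3) × 0.37400^2 × 0.62600^3 = 10 × 0.139876 × 0.24531438 = 0.343136 (base)
P(M+8) = C(5,4) × 0.37400^1 × 0.62600^4 = 5 × 0.3740 × 0.1535668 = 0.287170
Relative intensity = 0.287170 / 0.343136 × 100 = 83.7

83.7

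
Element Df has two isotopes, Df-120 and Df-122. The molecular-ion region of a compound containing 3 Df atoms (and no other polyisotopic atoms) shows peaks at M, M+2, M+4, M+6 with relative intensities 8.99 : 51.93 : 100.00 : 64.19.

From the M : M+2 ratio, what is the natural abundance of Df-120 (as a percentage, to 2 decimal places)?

34.18%

If p is the fraction of Df that is Df-120, then I(M+2)/I(M) = [C(3,1)·p^2·(1−p)] / p^3 = 3·(1−p)/p = 51.93/8.99 = 5.7764
(1−p)/p = 5.7764/3 = 1.9255  ⇒  p = 1/(1 + 1.9255) = 0.3418
Df-120: 34.18%, Df-122: 65.82%.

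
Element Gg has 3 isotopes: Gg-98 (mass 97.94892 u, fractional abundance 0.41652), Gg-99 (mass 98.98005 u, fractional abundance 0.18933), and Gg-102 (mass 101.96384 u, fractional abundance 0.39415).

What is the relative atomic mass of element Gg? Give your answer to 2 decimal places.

99.73 u

The abundance-weighted mean is 0.41652 × 97.94892 + 0.18933 × 98.98005 + 0.39415 × 101.96384
= 40.797684 + 18.739893 + 40.189048 = 99.726625 u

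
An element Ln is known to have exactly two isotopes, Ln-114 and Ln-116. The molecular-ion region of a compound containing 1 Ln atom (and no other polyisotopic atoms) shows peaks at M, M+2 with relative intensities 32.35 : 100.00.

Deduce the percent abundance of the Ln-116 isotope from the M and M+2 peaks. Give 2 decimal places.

Let p = fractional abundance of Ln-114. I(M+2)/I(M) = [C(1,1)·p^0·(1−p)] / p^1 = 1·(1−p)/p = 100.00/32.35 = 3.0912
(1−p)/p = 3.0912/1 = 3.0912  ⇒  p = 1/(1 + 3.0912) = 0.2444
Ln-114: 24.44%, Ln-116: 75.56%.

75.56%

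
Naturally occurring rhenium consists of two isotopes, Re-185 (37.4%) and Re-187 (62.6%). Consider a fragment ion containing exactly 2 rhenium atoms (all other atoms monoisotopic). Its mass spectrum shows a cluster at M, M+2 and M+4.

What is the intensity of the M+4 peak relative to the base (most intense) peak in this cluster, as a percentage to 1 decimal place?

Binomial terms of (0.374 + 0.626)^2: M 0.1399, M+2 0.4682, M+4 0.3919 → M+2 is the base peak.
P(M+2) = C(2,1) × 0.374^1 × 0.626^1 = 2 × 0.3740 × 0.6260 = 0.468248 (base)
P(M+4) = C(2,2) × 0.374^0 × 0.626^2 = 1 × 1.0000 × 0.391876 = 0.391876
Relative intensity = 0.391876 / 0.468248 × 100 = 83.7

83.7%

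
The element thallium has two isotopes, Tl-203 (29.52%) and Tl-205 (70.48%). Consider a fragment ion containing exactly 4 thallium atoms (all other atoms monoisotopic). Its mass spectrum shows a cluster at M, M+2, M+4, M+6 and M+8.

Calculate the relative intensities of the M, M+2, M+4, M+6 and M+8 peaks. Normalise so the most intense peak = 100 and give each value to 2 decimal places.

1.84 : 17.54 : 62.83 : 100.00 : 59.69

Each Tl atom is independently Tl-203 (p = 0.2952) or Tl-205 (q = 0.7048); the cluster is the binomial expansion (p + q)^4.
P(M) = 0.2952^4 = 0.007594
P(M+2) = 4 × 0.2952^3 × 0.7048^1 = 0.072523
P(M+4) = 6 × 0.2952^2 × 0.7048^2 = 0.259726
P(M+6) = 4 × 0.2952^1 × 0.7048^3 = 0.413403
P(M+8) = 0.7048^4 = 0.246754
The M+6 peak is largest (0.413403); scaling to 100 gives 1.84 : 17.54 : 62.83 : 100.00 : 59.69.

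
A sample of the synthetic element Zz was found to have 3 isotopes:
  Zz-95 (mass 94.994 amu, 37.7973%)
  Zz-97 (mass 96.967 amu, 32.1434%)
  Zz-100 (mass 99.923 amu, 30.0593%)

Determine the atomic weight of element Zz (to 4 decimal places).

97.1098 amu

Weight each isotope mass by its fractional abundance: 0.377973 × 94.994 + 0.321434 × 96.967 + 0.300593 × 99.923
= 35.90517 + 31.16849 + 30.03615 = 97.10981 amu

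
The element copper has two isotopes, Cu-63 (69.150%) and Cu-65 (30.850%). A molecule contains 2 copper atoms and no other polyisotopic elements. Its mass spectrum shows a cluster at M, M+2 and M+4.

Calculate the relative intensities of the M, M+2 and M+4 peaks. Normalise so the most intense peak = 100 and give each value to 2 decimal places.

100.00 : 89.23 : 19.90

Each Cu atom is independently Cu-63 (p = 0.69150) or Cu-65 (q = 0.30850); the cluster is the binomial expansion (p + q)^2.
P(M) = 0.69150^2 = 0.478172
P(M+2) = 2 × 0.69150^1 × 0.30850^1 = 0.426656
P(M+4) = 0.30850^2 = 0.095172
The M peak is largest (0.478172); scaling to 100 gives 100.00 : 89.23 : 19.90.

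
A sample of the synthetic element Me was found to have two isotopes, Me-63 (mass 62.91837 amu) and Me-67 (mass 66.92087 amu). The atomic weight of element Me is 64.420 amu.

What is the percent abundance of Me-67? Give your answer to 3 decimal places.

Writing the weighted mean with unknown fraction x of Me-63:
62.91837·x + 66.92087·(1 − x) = 64.420
(62.91837 − 66.92087)·x = 64.420 − 66.92087
x = -2.50087 / -4.00250 = 0.62483 → 62.483% Me-63, 37.517% Me-67.

37.517%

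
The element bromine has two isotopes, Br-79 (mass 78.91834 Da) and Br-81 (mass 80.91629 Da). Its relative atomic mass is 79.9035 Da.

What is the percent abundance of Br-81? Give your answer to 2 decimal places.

Let x be the fractional abundance of Br-79; then Br-81 has abundance 1 − x.
78.91834·x + 80.91629·(1 − x) = 79.9035
(78.91834 − 80.91629)·x = 79.9035 − 80.91629
x = -1.01279 / -1.99795 = 0.50691 → 50.69% Br-79, 49.31% Br-81.

49.31%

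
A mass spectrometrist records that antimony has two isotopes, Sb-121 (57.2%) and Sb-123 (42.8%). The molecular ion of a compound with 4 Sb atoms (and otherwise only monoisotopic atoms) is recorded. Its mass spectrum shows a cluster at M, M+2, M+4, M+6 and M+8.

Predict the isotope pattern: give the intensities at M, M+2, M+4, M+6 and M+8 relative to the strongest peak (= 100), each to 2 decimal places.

29.77 : 89.10 : 100.00 : 49.88 : 9.33

Expanding (0.572 + 0.428)^4:
P(M) = 0.572^4 = 0.107049
P(M+2) = 4 × 0.572^3 × 0.428^1 = 0.320400
P(M+4) = 6 × 0.572^2 × 0.428^2 = 0.359609
P(M+6) = 4 × 0.572^1 × 0.428^3 = 0.179385
P(M+8) = 0.428^4 = 0.033556
The M+4 peak is largest (0.359609); scaling to 100 gives 29.77 : 89.10 : 100.00 : 49.88 : 9.33.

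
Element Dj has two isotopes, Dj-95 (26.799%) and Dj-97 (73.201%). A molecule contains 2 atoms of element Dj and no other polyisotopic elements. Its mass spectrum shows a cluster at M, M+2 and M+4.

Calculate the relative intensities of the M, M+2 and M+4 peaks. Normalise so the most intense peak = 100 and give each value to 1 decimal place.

13.4 : 73.2 : 100.0

Each Dj atom is independently Dj-95 (p = 0.26799) or Dj-97 (q = 0.73201); the cluster is the binomial expansion (p + q)^2.
P(M) = 0.26799^2 = 0.071819
P(M+2) = 2 × 0.26799^1 × 0.73201^1 = 0.392343
P(M+4) = 0.73201^2 = 0.535839
The M+4 peak is largest (0.535839); scaling to 100 gives 13.4 : 73.2 : 100.0.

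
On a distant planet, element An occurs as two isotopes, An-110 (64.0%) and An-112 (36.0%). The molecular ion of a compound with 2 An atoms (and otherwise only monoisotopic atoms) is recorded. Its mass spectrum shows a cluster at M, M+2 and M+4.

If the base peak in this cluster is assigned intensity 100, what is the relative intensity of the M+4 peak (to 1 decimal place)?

Term probabilities: M 0.4096, M+2 0.4608, M+4 0.1296. Base peak = M+2.
P(M+2) = C(2,1) × 0.640^1 × 0.360^1 = 2 × 0.6400 × 0.3600 = 0.460800 (base)
P(M+4) = C(2,2) × 0.640^0 × 0.360^2 = 1 × 1.0000 × 0.1296 = 0.129600
Relative intensity = 0.129600 / 0.460800 × 100 = 28.1

28.1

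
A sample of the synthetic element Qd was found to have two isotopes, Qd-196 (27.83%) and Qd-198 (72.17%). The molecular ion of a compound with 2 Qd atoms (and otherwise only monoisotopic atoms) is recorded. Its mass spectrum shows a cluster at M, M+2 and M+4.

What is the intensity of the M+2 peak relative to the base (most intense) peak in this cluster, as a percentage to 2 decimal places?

Binomial terms of (0.2783 + 0.7217)^2: M 0.0775, M+2 0.4017, M+4 0.5209 → M+4 is the base peak.
P(M+4) = C(2,2) × 0.2783^0 × 0.7217^2 = 1 × 1.0000 × 0.52085089 = 0.520851 (base)
P(M+2) = C(2,1) × 0.2783^1 × 0.7217^1 = 2 × 0.2783 × 0.7217 = 0.401698
Relative intensity = 0.401698 / 0.520851 × 100 = 77.12

77.12%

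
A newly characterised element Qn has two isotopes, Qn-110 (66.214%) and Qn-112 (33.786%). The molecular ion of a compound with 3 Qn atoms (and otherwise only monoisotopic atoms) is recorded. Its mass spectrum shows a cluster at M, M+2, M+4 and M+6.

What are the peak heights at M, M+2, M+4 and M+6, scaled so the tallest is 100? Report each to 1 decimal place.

65.3 : 100.0 : 51.0 : 8.7

The 3 Qn atoms are independent, so intensities follow the terms of (0.66214 + 0.33786)^3.
P(M) = 0.66214^3 = 0.290302
P(M+2) = 3 × 0.66214^2 × 0.33786^1 = 0.444383
P(M+4) = 3 × 0.66214^1 × 0.33786^2 = 0.226749
P(M+6) = 0.33786^3 = 0.038567
The M+2 peak is largest (0.444383); scaling to 100 gives 65.3 : 100.0 : 51.0 : 8.7.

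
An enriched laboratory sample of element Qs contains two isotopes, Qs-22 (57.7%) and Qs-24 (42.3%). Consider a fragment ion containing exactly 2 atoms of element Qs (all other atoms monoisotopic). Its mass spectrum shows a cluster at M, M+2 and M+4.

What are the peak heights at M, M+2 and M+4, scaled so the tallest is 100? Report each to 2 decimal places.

The 2 Qs atoms are independent, so intensities follow the terms of (0.577 + 0.423)^2.
P(M) = 0.577^2 = 0.332929
P(M+2) = 2 × 0.577^1 × 0.423^1 = 0.488142
P(M+4) = 0.423^2 = 0.178929
The M+2 peak is largest (0.488142); scaling to 100 gives 68.20 : 100.00 : 36.66.

68.20 : 100.00 : 36.66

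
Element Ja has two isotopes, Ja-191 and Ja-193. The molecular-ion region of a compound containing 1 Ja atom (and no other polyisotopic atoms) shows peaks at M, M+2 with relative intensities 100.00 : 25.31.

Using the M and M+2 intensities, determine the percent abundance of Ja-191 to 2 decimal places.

Write p for the Ja-191 fraction. I(M+2)/I(M) = [C(1,1)·p^0·(1−p)] / p^1 = 1·(1−p)/p = 25.31/100.00 = 0.2531
(1−p)/p = 0.2531/1 = 0.2531  ⇒  p = 1/(1 + 0.2531) = 0.7980
Ja-191: 79.80%, Ja-193: 20.20%.

79.80%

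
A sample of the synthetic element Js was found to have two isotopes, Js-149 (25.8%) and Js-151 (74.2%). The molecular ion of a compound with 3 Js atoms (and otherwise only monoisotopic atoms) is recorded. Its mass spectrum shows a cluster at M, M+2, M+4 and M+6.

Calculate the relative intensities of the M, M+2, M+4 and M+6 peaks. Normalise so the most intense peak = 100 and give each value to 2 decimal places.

4.03 : 34.77 : 100.00 : 95.87

Expanding (0.258 + 0.742)^3:
P(M) = 0.258^3 = 0.017174
P(M+2) = 3 × 0.258^2 × 0.742^1 = 0.148171
P(M+4) = 3 × 0.258^1 × 0.742^2 = 0.426137
P(M+6) = 0.742^3 = 0.408518
The M+4 peak is largest (0.426137); scaling to 100 gives 4.03 : 34.77 : 100.00 : 95.87.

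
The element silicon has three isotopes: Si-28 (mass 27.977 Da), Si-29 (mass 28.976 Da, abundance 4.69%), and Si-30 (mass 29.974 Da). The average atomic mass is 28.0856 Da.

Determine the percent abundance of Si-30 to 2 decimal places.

The remaining 95.31% is split between Si-28 (fraction x) and Si-30 (fraction 0.9531 − x).
Substituting: 27.977x + 29.974(0.9531 − x) = 26.7266256
(27.977 − 29.974)x = -1.8415938  ⇒  x = 0.92218, y = 0.03092
Si-28: 92.22%, Si-30: 3.09%.

3.09%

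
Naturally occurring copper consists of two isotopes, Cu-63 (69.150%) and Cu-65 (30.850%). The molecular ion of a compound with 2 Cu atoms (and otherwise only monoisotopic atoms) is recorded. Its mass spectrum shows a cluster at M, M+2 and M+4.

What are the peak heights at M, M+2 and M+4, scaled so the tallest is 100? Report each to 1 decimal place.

The 2 Cu atoms are independent, so intensities follow the terms of (0.69150 + 0.30850)^2.
P(M) = 0.69150^2 = 0.478172
P(M+2) = 2 × 0.69150^1 × 0.30850^1 = 0.426656
P(M+4) = 0.30850^2 = 0.095172
The M peak is largest (0.478172); scaling to 100 gives 100.0 : 89.2 : 19.9.

100.0 : 89.2 : 19.9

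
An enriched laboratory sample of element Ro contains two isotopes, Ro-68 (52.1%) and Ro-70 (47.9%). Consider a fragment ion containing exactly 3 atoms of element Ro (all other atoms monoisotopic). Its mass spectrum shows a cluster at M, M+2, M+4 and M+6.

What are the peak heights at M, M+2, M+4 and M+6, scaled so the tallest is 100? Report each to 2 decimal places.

36.26 : 100.00 : 91.94 : 28.18

The 3 Ro atoms are independent, so intensities follow the terms of (0.521 + 0.479)^3.
P(M) = 0.521^3 = 0.141421
P(M+2) = 3 × 0.521^2 × 0.479^1 = 0.390061
P(M+4) = 3 × 0.521^1 × 0.479^2 = 0.358616
P(M+6) = 0.479^3 = 0.109902
The M+2 peak is largest (0.390061); scaling to 100 gives 36.26 : 100.00 : 91.94 : 28.18.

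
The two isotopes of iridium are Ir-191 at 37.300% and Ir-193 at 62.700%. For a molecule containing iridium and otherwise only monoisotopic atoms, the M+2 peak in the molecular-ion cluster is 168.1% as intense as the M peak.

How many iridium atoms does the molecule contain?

1

With n Ir atoms, P(M+2)/P(M) = C(n,1)·p^(n−1)q / p^n = n·q/p = n · 0.62700/0.37300.
n = 1.681 × 0.37300/0.62700 = 1.00 ≈ 1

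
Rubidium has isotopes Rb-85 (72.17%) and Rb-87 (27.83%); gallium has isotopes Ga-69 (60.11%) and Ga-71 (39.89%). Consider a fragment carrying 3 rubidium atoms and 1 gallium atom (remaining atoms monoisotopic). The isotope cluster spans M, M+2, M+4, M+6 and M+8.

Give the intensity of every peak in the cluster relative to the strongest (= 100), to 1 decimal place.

Rubidium pattern (n=3): 0.37589809 : 0.43485841 : 0.16768892 : 0.02155458
Gallium pattern (n=1): 0.6011 : 0.3989
Convolve the two distributions (both contribute in 2-u steps):
  M: 0.37589809×0.6011 = 0.225952
  M+2: 0.37589809×0.3989 + 0.43485841×0.6011 = 0.411339
  M+4: 0.43485841×0.3989 + 0.16768892×0.6011 = 0.274263
  M+6: 0.16768892×0.3989 + 0.02155458×0.6011 = 0.079848
  M+8: 0.02155458×0.3989 = 0.008598
Scale to base peak (0.411339) = 100: 54.9 : 100.0 : 66.7 : 19.4 : 2.1

54.9 : 100.0 : 66.7 : 19.4 : 2.1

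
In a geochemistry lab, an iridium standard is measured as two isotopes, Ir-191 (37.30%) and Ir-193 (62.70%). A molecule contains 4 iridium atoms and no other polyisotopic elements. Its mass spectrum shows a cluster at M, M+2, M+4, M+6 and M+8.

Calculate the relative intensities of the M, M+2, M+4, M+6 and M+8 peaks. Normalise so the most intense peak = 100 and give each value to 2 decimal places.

5.26 : 35.39 : 89.23 : 100.00 : 42.02

Each Ir atom is independently Ir-191 (p = 0.3730) or Ir-193 (q = 0.6270); the cluster is the binomial expansion (p + q)^4.
P(M) = 0.3730^4 = 0.019357
P(M+2) = 4 × 0.3730^3 × 0.6270^1 = 0.130153
P(M+4) = 6 × 0.3730^2 × 0.6270^2 = 0.328174
P(M+6) = 4 × 0.3730^1 × 0.6270^3 = 0.367766
P(M+8) = 0.6270^4 = 0.154550
The M+6 peak is largest (0.367766); scaling to 100 gives 5.26 : 35.39 : 89.23 : 100.00 : 42.02.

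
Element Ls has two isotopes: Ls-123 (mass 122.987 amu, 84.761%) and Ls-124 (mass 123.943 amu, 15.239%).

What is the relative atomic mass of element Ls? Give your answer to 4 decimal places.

123.1327 amu

Weight each isotope mass by its fractional abundance: 0.84761 × 122.987 + 0.15239 × 123.943
= 104.24501 + 18.88767 = 123.13268 amu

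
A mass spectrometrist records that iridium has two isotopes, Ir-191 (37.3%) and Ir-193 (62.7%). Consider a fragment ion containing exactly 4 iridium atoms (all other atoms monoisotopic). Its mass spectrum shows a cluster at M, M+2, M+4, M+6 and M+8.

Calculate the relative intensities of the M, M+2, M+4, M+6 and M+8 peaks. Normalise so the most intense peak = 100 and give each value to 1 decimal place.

Expanding (0.373 + 0.627)^4:
P(M) = 0.373^4 = 0.019357
P(M+2) = 4 × 0.373^3 × 0.627^1 = 0.130153
P(M+4) = 6 × 0.373^2 × 0.627^2 = 0.328174
P(M+6) = 4 × 0.373^1 × 0.627^3 = 0.367766
P(M+8) = 0.627^4 = 0.154550
The M+6 peak is largest (0.367766); scaling to 100 gives 5.3 : 35.4 : 89.2 : 100.0 : 42.0.

5.3 : 35.4 : 89.2 : 100.0 : 42.0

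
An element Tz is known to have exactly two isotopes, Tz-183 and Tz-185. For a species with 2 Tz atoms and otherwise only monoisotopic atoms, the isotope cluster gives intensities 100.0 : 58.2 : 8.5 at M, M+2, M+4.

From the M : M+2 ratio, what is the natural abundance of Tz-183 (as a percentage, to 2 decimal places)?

If p is the fraction of Tz that is Tz-183, then I(M+2)/I(M) = [C(2,1)·p^1·(1−p)] / p^2 = 2·(1−p)/p = 58.2/100.0 = 0.5820
(1−p)/p = 0.5820/2 = 0.2910  ⇒  p = 1/(1 + 0.2910) = 0.7746
Tz-183: 77.46%, Tz-185: 22.54%.

77.46%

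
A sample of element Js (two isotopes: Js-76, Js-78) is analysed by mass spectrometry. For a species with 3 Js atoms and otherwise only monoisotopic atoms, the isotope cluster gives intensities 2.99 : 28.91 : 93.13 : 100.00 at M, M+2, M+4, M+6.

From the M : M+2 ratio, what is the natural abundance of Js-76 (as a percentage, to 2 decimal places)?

Write p for the Js-76 fraction. I(M+2)/I(M) = [C(3,1)·p^2·(1−p)] / p^3 = 3·(1−p)/p = 28.91/2.99 = 9.6689
(1−p)/p = 9.6689/3 = 3.2230  ⇒  p = 1/(1 + 3.2230) = 0.2368
Js-76: 23.68%, Js-78: 76.32%.

23.68%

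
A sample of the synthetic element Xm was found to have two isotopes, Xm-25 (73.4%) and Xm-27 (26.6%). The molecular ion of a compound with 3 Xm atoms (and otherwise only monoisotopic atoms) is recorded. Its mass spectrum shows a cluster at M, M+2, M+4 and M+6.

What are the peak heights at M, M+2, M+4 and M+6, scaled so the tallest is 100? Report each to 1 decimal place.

92.0 : 100.0 : 36.2 : 4.4

Each Xm atom is independently Xm-25 (p = 0.734) or Xm-27 (q = 0.266); the cluster is the binomial expansion (p + q)^3.
P(M) = 0.734^3 = 0.395447
P(M+2) = 3 × 0.734^2 × 0.266^1 = 0.429927
P(M+4) = 3 × 0.734^1 × 0.266^2 = 0.155805
P(M+6) = 0.266^3 = 0.018821
The M+2 peak is largest (0.429927); scaling to 100 gives 92.0 : 100.0 : 36.2 : 4.4.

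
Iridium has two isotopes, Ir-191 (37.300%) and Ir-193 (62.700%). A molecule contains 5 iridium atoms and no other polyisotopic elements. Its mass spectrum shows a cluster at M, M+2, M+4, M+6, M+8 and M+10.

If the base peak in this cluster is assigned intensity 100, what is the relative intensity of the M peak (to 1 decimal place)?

2.1

Term probabilities: M 0.0072, M+2 0.0607, M+4 0.2040, M+6 0.3429, M+8 0.2882, M+10 0.0969. Base peak = M+6.
P(M+6) = C(5,3) × 0.37300^2 × 0.62700^3 = 10 × 0.139129 × 0.24649188 = 0.342942 (base)
P(M) = C(5,0) × 0.37300^5 × 0.62700^0 = 1 × 0.00722012 × 1.0000 = 0.007220
Relative intensity = 0.007220 / 0.342942 × 100 = 2.1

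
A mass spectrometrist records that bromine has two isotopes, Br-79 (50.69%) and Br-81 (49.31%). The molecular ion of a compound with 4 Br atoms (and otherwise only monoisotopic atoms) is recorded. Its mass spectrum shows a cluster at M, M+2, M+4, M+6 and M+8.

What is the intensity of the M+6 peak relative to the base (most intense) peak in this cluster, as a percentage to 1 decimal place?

Term probabilities: M 0.0660, M+2 0.2569, M+4 0.3749, M+6 0.2431, M+8 0.0591. Base peak = M+4.
P(M+4) = C(4,2) × 0.5069^2 × 0.4931^2 = 6 × 0.25694761 × 0.24314761 = 0.374857 (base)
P(M+6) = C(4,3) × 0.5069^1 × 0.4931^3 = 4 × 0.5069 × 0.11989609 = 0.243101
Relative intensity = 0.243101 / 0.374857 × 100 = 64.9

64.9%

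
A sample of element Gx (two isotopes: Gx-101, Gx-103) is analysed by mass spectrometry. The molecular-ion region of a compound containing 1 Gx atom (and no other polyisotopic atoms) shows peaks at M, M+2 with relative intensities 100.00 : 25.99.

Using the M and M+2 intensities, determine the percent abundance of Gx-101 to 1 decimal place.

Let p = fractional abundance of Gx-101. I(M+2)/I(M) = [C(1,1)·p^0·(1−p)] / p^1 = 1·(1−p)/p = 25.99/100.00 = 0.2599
(1−p)/p = 0.2599/1 = 0.2599  ⇒  p = 1/(1 + 0.2599) = 0.7937
Gx-101: 79.4%, Gx-103: 20.6%.

79.4%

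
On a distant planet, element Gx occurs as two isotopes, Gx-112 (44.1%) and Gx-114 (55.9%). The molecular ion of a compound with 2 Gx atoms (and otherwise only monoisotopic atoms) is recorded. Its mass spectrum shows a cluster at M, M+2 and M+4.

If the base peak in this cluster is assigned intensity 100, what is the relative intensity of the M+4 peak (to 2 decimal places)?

63.38

Term probabilities: M 0.1945, M+2 0.4930, M+4 0.3125. Base peak = M+2.
P(M+2) = C(2,1) × 0.441^1 × 0.559^1 = 2 × 0.4410 × 0.5590 = 0.493038 (base)
P(M+4) = C(2,2) × 0.441^0 × 0.559^2 = 1 × 1.0000 × 0.312481 = 0.312481
Relative intensity = 0.312481 / 0.493038 × 100 = 63.38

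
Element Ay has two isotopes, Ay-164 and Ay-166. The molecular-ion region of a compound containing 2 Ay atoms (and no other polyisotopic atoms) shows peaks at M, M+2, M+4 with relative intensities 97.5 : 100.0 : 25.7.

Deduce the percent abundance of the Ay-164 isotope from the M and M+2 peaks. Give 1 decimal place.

66.1%

Let p = fractional abundance of Ay-164. I(M+2)/I(M) = [C(2,1)·p^1·(1−p)] / p^2 = 2·(1−p)/p = 100.0/97.5 = 1.0256
(1−p)/p = 1.0256/2 = 0.5128  ⇒  p = 1/(1 + 0.5128) = 0.6610
Ay-164: 66.1%, Ay-166: 33.9%.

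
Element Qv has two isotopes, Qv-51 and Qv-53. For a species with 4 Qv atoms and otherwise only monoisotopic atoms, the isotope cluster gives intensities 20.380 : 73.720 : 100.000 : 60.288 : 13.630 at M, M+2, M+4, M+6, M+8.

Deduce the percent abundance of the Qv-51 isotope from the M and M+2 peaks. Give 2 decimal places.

52.51%

If p is the fraction of Qv that is Qv-51, then I(M+2)/I(M) = [C(4,1)·p^3·(1−p)] / p^4 = 4·(1−p)/p = 73.720/20.380 = 3.6173
(1−p)/p = 3.6173/4 = 0.9043  ⇒  p = 1/(1 + 0.9043) = 0.5251
Qv-51: 52.51%, Qv-53: 47.49%.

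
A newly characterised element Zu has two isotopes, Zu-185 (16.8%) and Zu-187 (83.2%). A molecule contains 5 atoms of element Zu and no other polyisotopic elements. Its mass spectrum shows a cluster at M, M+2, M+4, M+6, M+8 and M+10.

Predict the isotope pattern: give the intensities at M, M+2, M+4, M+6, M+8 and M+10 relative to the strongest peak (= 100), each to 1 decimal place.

0.0 : 0.8 : 8.2 : 40.4 : 100.0 : 99.0

Each Zu atom is independently Zu-185 (p = 0.168) or Zu-187 (q = 0.832); the cluster is the binomial expansion (p + q)^5.
P(M) = 0.168^5 = 0.000134
P(M+2) = 5 × 0.168^4 × 0.832^1 = 0.003314
P(M+4) = 10 × 0.168^3 × 0.832^2 = 0.032823
P(M+6) = 10 × 0.168^2 × 0.832^3 = 0.162551
P(M+8) = 5 × 0.168^1 × 0.832^4 = 0.402506
P(M+10) = 0.832^5 = 0.398673
The M+8 peak is largest (0.402506); scaling to 100 gives 0.0 : 0.8 : 8.2 : 40.4 : 100.0 : 99.0.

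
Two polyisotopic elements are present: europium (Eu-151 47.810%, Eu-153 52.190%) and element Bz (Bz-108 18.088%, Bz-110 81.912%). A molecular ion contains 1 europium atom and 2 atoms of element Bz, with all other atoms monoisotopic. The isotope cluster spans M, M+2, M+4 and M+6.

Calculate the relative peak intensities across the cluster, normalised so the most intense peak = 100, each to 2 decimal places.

Europium pattern (n=1): 0.4781 : 0.5219
Element Bz pattern (n=2): 0.03271757 : 0.29632485 : 0.67095757
Convolve the two distributions (both contribute in 2-u steps):
  M: 0.4781×0.03271757 = 0.015642
  M+2: 0.4781×0.29632485 + 0.5219×0.03271757 = 0.158748
  M+4: 0.4781×0.67095757 + 0.5219×0.29632485 = 0.475437
  M+6: 0.5219×0.67095757 = 0.350173
Scale to base peak (0.475437) = 100: 3.29 : 33.39 : 100.00 : 73.65

3.29 : 33.39 : 100.00 : 73.65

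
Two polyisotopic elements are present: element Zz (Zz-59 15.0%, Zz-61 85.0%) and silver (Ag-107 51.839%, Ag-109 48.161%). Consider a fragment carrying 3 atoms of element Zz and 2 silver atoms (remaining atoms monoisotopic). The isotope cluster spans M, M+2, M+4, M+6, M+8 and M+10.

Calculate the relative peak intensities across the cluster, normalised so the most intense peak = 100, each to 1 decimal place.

Element Zz pattern (n=3): 0.003375 : 0.057375 : 0.325125 : 0.614125
Silver pattern (n=2): 0.26872819 : 0.49932362 : 0.23194819
Convolve the two distributions (both contribute in 2-u steps):
  M: 0.003375×0.26872819 = 0.000907
  M+2: 0.003375×0.49932362 + 0.057375×0.26872819 = 0.017103
  M+4: 0.003375×0.23194819 + 0.057375×0.49932362 + 0.325125×0.26872819 = 0.116802
  M+6: 0.057375×0.23194819 + 0.325125×0.49932362 + 0.614125×0.26872819 = 0.340683
  M+8: 0.325125×0.23194819 + 0.614125×0.49932362 = 0.382059
  M+10: 0.614125×0.23194819 = 0.142445
Scale to base peak (0.382059) = 100: 0.2 : 4.5 : 30.6 : 89.2 : 100.0 : 37.3

0.2 : 4.5 : 30.6 : 89.2 : 100.0 : 37.3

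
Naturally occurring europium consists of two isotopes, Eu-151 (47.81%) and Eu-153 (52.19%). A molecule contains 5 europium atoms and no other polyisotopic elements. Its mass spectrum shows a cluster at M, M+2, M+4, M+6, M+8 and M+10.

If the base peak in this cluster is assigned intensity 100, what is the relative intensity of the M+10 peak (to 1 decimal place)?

11.9

Term probabilities: M 0.0250, M+2 0.1363, M+4 0.2977, M+6 0.3249, M+8 0.1774, M+10 0.0387. Base peak = M+6.
P(M+6) = C(5,3) × 0.4781^2 × 0.5219^3 = 10 × 0.22857961 × 0.14215492 = 0.324937 (base)
P(M+10) = C(5,5) × 0.4781^0 × 0.5219^5 = 1 × 1.0000 × 0.0387201 = 0.038720
Relative intensity = 0.038720 / 0.324937 × 100 = 11.9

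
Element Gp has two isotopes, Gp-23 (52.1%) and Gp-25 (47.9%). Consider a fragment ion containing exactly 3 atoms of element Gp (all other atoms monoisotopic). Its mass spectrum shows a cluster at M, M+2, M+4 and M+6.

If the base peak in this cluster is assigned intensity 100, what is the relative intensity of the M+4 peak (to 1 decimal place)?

91.9

Binomial terms of (0.521 + 0.479)^3: M 0.1414, M+2 0.3901, M+4 0.3586, M+6 0.1099 → M+2 is the base peak.
P(M+2) = C(3,1) × 0.521^2 × 0.479^1 = 3 × 0.271441 × 0.4790 = 0.390061 (base)
P(M+4) = C(3,2) × 0.521^1 × 0.479^2 = 3 × 0.5210 × 0.229441 = 0.358616
Relative intensity = 0.358616 / 0.390061 × 100 = 91.9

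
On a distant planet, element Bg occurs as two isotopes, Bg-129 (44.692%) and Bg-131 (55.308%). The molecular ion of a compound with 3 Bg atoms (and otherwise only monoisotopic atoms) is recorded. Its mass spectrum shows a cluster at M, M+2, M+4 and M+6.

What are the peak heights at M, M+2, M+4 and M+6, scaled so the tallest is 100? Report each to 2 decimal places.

Expanding (0.44692 + 0.55308)^3:
P(M) = 0.44692^3 = 0.089267
P(M+2) = 3 × 0.44692^2 × 0.55308^1 = 0.331412
P(M+4) = 3 × 0.44692^1 × 0.55308^2 = 0.410135
P(M+6) = 0.55308^3 = 0.169186
The M+4 peak is largest (0.410135); scaling to 100 gives 21.77 : 80.81 : 100.00 : 41.25.

21.77 : 80.81 : 100.00 : 41.25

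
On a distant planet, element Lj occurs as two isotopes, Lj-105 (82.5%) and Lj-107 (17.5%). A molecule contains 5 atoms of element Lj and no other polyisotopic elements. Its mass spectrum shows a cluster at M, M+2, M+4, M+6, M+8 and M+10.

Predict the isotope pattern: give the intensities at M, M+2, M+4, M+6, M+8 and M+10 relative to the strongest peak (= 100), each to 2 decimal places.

Each Lj atom is independently Lj-105 (p = 0.825) or Lj-107 (q = 0.175); the cluster is the binomial expansion (p + q)^5.
P(M) = 0.825^5 = 0.382182
P(M+2) = 5 × 0.825^4 × 0.175^1 = 0.405344
P(M+4) = 10 × 0.825^3 × 0.175^2 = 0.171964
P(M+6) = 10 × 0.825^2 × 0.175^3 = 0.036477
P(M+8) = 5 × 0.825^1 × 0.175^4 = 0.003869
P(M+10) = 0.175^5 = 0.000164
The M+2 peak is largest (0.405344); scaling to 100 gives 94.29 : 100.00 : 42.42 : 9.00 : 0.95 : 0.04.

94.29 : 100.00 : 42.42 : 9.00 : 0.95 : 0.04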